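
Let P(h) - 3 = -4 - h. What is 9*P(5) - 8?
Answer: -62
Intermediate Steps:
P(h) = -1 - h (P(h) = 3 + (-4 - h) = -1 - h)
9*P(5) - 8 = 9*(-1 - 1*5) - 8 = 9*(-1 - 5) - 8 = 9*(-6) - 8 = -54 - 8 = -62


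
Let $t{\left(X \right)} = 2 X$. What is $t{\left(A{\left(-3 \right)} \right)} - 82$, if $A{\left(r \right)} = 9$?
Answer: $-64$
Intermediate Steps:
$t{\left(A{\left(-3 \right)} \right)} - 82 = 2 \cdot 9 - 82 = 18 - 82 = -64$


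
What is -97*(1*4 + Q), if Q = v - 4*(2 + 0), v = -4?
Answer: 776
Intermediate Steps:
Q = -12 (Q = -4 - 4*(2 + 0) = -4 - 4*2 = -4 - 8 = -12)
-97*(1*4 + Q) = -97*(1*4 - 12) = -97*(4 - 12) = -97*(-8) = 776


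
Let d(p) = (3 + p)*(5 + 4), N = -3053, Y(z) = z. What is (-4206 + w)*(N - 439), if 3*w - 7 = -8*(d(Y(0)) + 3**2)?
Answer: 15014436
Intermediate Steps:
d(p) = 27 + 9*p (d(p) = (3 + p)*9 = 27 + 9*p)
w = -281/3 (w = 7/3 + (-8*((27 + 9*0) + 3**2))/3 = 7/3 + (-8*((27 + 0) + 9))/3 = 7/3 + (-8*(27 + 9))/3 = 7/3 + (-8*36)/3 = 7/3 + (1/3)*(-288) = 7/3 - 96 = -281/3 ≈ -93.667)
(-4206 + w)*(N - 439) = (-4206 - 281/3)*(-3053 - 439) = -12899/3*(-3492) = 15014436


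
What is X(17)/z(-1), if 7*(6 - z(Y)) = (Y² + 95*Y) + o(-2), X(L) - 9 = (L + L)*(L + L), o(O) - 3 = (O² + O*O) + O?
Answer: 8155/127 ≈ 64.213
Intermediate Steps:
o(O) = 3 + O + 2*O² (o(O) = 3 + ((O² + O*O) + O) = 3 + ((O² + O²) + O) = 3 + (2*O² + O) = 3 + (O + 2*O²) = 3 + O + 2*O²)
X(L) = 9 + 4*L² (X(L) = 9 + (L + L)*(L + L) = 9 + (2*L)*(2*L) = 9 + 4*L²)
z(Y) = 33/7 - 95*Y/7 - Y²/7 (z(Y) = 6 - ((Y² + 95*Y) + (3 - 2 + 2*(-2)²))/7 = 6 - ((Y² + 95*Y) + (3 - 2 + 2*4))/7 = 6 - ((Y² + 95*Y) + (3 - 2 + 8))/7 = 6 - ((Y² + 95*Y) + 9)/7 = 6 - (9 + Y² + 95*Y)/7 = 6 + (-9/7 - 95*Y/7 - Y²/7) = 33/7 - 95*Y/7 - Y²/7)
X(17)/z(-1) = (9 + 4*17²)/(33/7 - 95/7*(-1) - ⅐*(-1)²) = (9 + 4*289)/(33/7 + 95/7 - ⅐*1) = (9 + 1156)/(33/7 + 95/7 - ⅐) = 1165/(127/7) = 1165*(7/127) = 8155/127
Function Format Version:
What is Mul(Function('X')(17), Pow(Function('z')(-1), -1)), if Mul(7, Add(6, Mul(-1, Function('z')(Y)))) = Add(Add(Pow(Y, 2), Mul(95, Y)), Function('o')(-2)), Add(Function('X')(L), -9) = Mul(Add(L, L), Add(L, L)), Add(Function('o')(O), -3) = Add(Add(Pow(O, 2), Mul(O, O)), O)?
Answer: Rational(8155, 127) ≈ 64.213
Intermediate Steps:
Function('o')(O) = Add(3, O, Mul(2, Pow(O, 2))) (Function('o')(O) = Add(3, Add(Add(Pow(O, 2), Mul(O, O)), O)) = Add(3, Add(Add(Pow(O, 2), Pow(O, 2)), O)) = Add(3, Add(Mul(2, Pow(O, 2)), O)) = Add(3, Add(O, Mul(2, Pow(O, 2)))) = Add(3, O, Mul(2, Pow(O, 2))))
Function('X')(L) = Add(9, Mul(4, Pow(L, 2))) (Function('X')(L) = Add(9, Mul(Add(L, L), Add(L, L))) = Add(9, Mul(Mul(2, L), Mul(2, L))) = Add(9, Mul(4, Pow(L, 2))))
Function('z')(Y) = Add(Rational(33, 7), Mul(Rational(-95, 7), Y), Mul(Rational(-1, 7), Pow(Y, 2))) (Function('z')(Y) = Add(6, Mul(Rational(-1, 7), Add(Add(Pow(Y, 2), Mul(95, Y)), Add(3, -2, Mul(2, Pow(-2, 2)))))) = Add(6, Mul(Rational(-1, 7), Add(Add(Pow(Y, 2), Mul(95, Y)), Add(3, -2, Mul(2, 4))))) = Add(6, Mul(Rational(-1, 7), Add(Add(Pow(Y, 2), Mul(95, Y)), Add(3, -2, 8)))) = Add(6, Mul(Rational(-1, 7), Add(Add(Pow(Y, 2), Mul(95, Y)), 9))) = Add(6, Mul(Rational(-1, 7), Add(9, Pow(Y, 2), Mul(95, Y)))) = Add(6, Add(Rational(-9, 7), Mul(Rational(-95, 7), Y), Mul(Rational(-1, 7), Pow(Y, 2)))) = Add(Rational(33, 7), Mul(Rational(-95, 7), Y), Mul(Rational(-1, 7), Pow(Y, 2))))
Mul(Function('X')(17), Pow(Function('z')(-1), -1)) = Mul(Add(9, Mul(4, Pow(17, 2))), Pow(Add(Rational(33, 7), Mul(Rational(-95, 7), -1), Mul(Rational(-1, 7), Pow(-1, 2))), -1)) = Mul(Add(9, Mul(4, 289)), Pow(Add(Rational(33, 7), Rational(95, 7), Mul(Rational(-1, 7), 1)), -1)) = Mul(Add(9, 1156), Pow(Add(Rational(33, 7), Rational(95, 7), Rational(-1, 7)), -1)) = Mul(1165, Pow(Rational(127, 7), -1)) = Mul(1165, Rational(7, 127)) = Rational(8155, 127)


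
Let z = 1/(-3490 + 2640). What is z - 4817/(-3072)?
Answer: 2045689/1305600 ≈ 1.5669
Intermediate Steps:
z = -1/850 (z = 1/(-850) = -1/850 ≈ -0.0011765)
z - 4817/(-3072) = -1/850 - 4817/(-3072) = -1/850 - 4817*(-1/3072) = -1/850 + 4817/3072 = 2045689/1305600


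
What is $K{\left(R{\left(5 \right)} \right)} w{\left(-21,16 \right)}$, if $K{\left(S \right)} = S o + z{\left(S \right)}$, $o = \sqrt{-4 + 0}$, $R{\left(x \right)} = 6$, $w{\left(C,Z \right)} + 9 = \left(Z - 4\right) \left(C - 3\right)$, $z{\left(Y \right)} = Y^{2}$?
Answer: $-10692 - 3564 i \approx -10692.0 - 3564.0 i$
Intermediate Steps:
$w{\left(C,Z \right)} = -9 + \left(-4 + Z\right) \left(-3 + C\right)$ ($w{\left(C,Z \right)} = -9 + \left(Z - 4\right) \left(C - 3\right) = -9 + \left(-4 + Z\right) \left(-3 + C\right)$)
$o = 2 i$ ($o = \sqrt{-4} = 2 i \approx 2.0 i$)
$K{\left(S \right)} = S^{2} + 2 i S$ ($K{\left(S \right)} = S 2 i + S^{2} = 2 i S + S^{2} = S^{2} + 2 i S$)
$K{\left(R{\left(5 \right)} \right)} w{\left(-21,16 \right)} = 6 \left(6 + 2 i\right) \left(3 - -84 - 48 - 336\right) = \left(36 + 12 i\right) \left(3 + 84 - 48 - 336\right) = \left(36 + 12 i\right) \left(-297\right) = -10692 - 3564 i$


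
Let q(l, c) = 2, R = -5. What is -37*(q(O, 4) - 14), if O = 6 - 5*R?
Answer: 444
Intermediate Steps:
O = 31 (O = 6 - 5*(-5) = 6 + 25 = 31)
-37*(q(O, 4) - 14) = -37*(2 - 14) = -37*(-12) = 444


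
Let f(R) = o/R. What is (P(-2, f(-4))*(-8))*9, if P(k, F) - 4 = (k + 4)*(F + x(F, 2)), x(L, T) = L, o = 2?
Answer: -144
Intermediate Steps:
f(R) = 2/R
P(k, F) = 4 + 2*F*(4 + k) (P(k, F) = 4 + (k + 4)*(F + F) = 4 + (4 + k)*(2*F) = 4 + 2*F*(4 + k))
(P(-2, f(-4))*(-8))*9 = ((4 + 8*(2/(-4)) + 2*(2/(-4))*(-2))*(-8))*9 = ((4 + 8*(2*(-1/4)) + 2*(2*(-1/4))*(-2))*(-8))*9 = ((4 + 8*(-1/2) + 2*(-1/2)*(-2))*(-8))*9 = ((4 - 4 + 2)*(-8))*9 = (2*(-8))*9 = -16*9 = -144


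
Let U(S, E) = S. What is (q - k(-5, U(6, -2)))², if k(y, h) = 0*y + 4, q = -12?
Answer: 256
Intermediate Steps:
k(y, h) = 4 (k(y, h) = 0 + 4 = 4)
(q - k(-5, U(6, -2)))² = (-12 - 1*4)² = (-12 - 4)² = (-16)² = 256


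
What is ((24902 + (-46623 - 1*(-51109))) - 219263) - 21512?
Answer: -211387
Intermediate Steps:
((24902 + (-46623 - 1*(-51109))) - 219263) - 21512 = ((24902 + (-46623 + 51109)) - 219263) - 21512 = ((24902 + 4486) - 219263) - 21512 = (29388 - 219263) - 21512 = -189875 - 21512 = -211387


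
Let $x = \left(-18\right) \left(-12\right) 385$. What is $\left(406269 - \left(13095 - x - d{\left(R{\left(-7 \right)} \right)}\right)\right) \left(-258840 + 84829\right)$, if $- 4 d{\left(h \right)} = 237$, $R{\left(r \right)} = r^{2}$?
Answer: $- \frac{331508182089}{4} \approx -8.2877 \cdot 10^{10}$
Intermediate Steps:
$d{\left(h \right)} = - \frac{237}{4}$ ($d{\left(h \right)} = \left(- \frac{1}{4}\right) 237 = - \frac{237}{4}$)
$x = 83160$ ($x = 216 \cdot 385 = 83160$)
$\left(406269 - \left(13095 - x - d{\left(R{\left(-7 \right)} \right)}\right)\right) \left(-258840 + 84829\right) = \left(406269 + \left(\left(83160 - \frac{237}{4}\right) - 13095\right)\right) \left(-258840 + 84829\right) = \left(406269 + \left(\frac{332403}{4} - 13095\right)\right) \left(-174011\right) = \left(406269 + \frac{280023}{4}\right) \left(-174011\right) = \frac{1905099}{4} \left(-174011\right) = - \frac{331508182089}{4}$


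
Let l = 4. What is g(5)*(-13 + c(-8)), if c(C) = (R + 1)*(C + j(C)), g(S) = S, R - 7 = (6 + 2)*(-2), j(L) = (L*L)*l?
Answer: -9985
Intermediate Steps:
j(L) = 4*L² (j(L) = (L*L)*4 = L²*4 = 4*L²)
R = -9 (R = 7 + (6 + 2)*(-2) = 7 + 8*(-2) = 7 - 16 = -9)
c(C) = -32*C² - 8*C (c(C) = (-9 + 1)*(C + 4*C²) = -8*(C + 4*C²) = -32*C² - 8*C)
g(5)*(-13 + c(-8)) = 5*(-13 + 8*(-8)*(-1 - 4*(-8))) = 5*(-13 + 8*(-8)*(-1 + 32)) = 5*(-13 + 8*(-8)*31) = 5*(-13 - 1984) = 5*(-1997) = -9985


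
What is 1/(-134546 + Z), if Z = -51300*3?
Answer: -1/288446 ≈ -3.4669e-6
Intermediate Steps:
Z = -153900
1/(-134546 + Z) = 1/(-134546 - 153900) = 1/(-288446) = -1/288446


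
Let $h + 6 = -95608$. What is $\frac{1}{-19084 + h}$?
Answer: $- \frac{1}{114698} \approx -8.7185 \cdot 10^{-6}$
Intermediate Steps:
$h = -95614$ ($h = -6 - 95608 = -95614$)
$\frac{1}{-19084 + h} = \frac{1}{-19084 - 95614} = \frac{1}{-114698} = - \frac{1}{114698}$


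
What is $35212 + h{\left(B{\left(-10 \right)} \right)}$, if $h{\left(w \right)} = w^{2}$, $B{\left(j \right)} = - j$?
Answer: $35312$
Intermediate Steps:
$35212 + h{\left(B{\left(-10 \right)} \right)} = 35212 + \left(\left(-1\right) \left(-10\right)\right)^{2} = 35212 + 10^{2} = 35212 + 100 = 35312$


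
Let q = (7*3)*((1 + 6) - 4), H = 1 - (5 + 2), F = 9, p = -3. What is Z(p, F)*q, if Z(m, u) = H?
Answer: -378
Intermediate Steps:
H = -6 (H = 1 - 1*7 = 1 - 7 = -6)
q = 63 (q = 21*(7 - 4) = 21*3 = 63)
Z(m, u) = -6
Z(p, F)*q = -6*63 = -378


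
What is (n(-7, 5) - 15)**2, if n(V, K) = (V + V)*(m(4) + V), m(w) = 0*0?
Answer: 6889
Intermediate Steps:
m(w) = 0
n(V, K) = 2*V**2 (n(V, K) = (V + V)*(0 + V) = (2*V)*V = 2*V**2)
(n(-7, 5) - 15)**2 = (2*(-7)**2 - 15)**2 = (2*49 - 15)**2 = (98 - 15)**2 = 83**2 = 6889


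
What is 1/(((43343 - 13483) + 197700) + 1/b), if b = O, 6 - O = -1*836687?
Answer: 836693/190397859081 ≈ 4.3944e-6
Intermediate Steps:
O = 836693 (O = 6 - (-1)*836687 = 6 - 1*(-836687) = 6 + 836687 = 836693)
b = 836693
1/(((43343 - 13483) + 197700) + 1/b) = 1/(((43343 - 13483) + 197700) + 1/836693) = 1/((29860 + 197700) + 1/836693) = 1/(227560 + 1/836693) = 1/(190397859081/836693) = 836693/190397859081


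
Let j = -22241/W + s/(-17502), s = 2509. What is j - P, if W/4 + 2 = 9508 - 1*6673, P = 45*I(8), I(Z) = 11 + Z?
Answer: -84996060845/99166332 ≈ -857.11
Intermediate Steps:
P = 855 (P = 45*(11 + 8) = 45*19 = 855)
W = 11332 (W = -8 + 4*(9508 - 1*6673) = -8 + 4*(9508 - 6673) = -8 + 4*2835 = -8 + 11340 = 11332)
j = -208846985/99166332 (j = -22241/11332 + 2509/(-17502) = -22241*1/11332 + 2509*(-1/17502) = -22241/11332 - 2509/17502 = -208846985/99166332 ≈ -2.1060)
j - P = -208846985/99166332 - 1*855 = -208846985/99166332 - 855 = -84996060845/99166332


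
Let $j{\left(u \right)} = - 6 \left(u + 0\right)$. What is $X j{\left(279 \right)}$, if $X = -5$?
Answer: $8370$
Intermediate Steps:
$j{\left(u \right)} = - 6 u$
$X j{\left(279 \right)} = - 5 \left(\left(-6\right) 279\right) = \left(-5\right) \left(-1674\right) = 8370$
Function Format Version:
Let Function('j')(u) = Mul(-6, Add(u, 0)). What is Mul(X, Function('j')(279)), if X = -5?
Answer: 8370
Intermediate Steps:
Function('j')(u) = Mul(-6, u)
Mul(X, Function('j')(279)) = Mul(-5, Mul(-6, 279)) = Mul(-5, -1674) = 8370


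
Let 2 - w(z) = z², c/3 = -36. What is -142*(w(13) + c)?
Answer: 39050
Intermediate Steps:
c = -108 (c = 3*(-36) = -108)
w(z) = 2 - z²
-142*(w(13) + c) = -142*((2 - 1*13²) - 108) = -142*((2 - 1*169) - 108) = -142*((2 - 169) - 108) = -142*(-167 - 108) = -142*(-275) = 39050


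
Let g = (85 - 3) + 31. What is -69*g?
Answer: -7797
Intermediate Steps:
g = 113 (g = 82 + 31 = 113)
-69*g = -69*113 = -7797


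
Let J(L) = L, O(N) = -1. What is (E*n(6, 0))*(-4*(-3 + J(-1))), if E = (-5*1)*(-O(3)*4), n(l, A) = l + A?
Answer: -1920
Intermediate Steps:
n(l, A) = A + l
E = -20 (E = (-5*1)*(-1*(-1)*4) = -5*4 = -20)
(E*n(6, 0))*(-4*(-3 + J(-1))) = (-20*(0 + 6))*(-4*(-3 - 1)) = (-20*6)*(-4*(-4)) = -120*16 = -1920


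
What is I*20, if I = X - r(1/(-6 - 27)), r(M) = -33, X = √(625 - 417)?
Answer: 660 + 80*√13 ≈ 948.44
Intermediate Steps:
X = 4*√13 (X = √208 = 4*√13 ≈ 14.422)
I = 33 + 4*√13 (I = 4*√13 - 1*(-33) = 4*√13 + 33 = 33 + 4*√13 ≈ 47.422)
I*20 = (33 + 4*√13)*20 = 660 + 80*√13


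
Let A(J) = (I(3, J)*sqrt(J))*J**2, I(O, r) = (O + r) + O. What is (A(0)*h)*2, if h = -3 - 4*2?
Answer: 0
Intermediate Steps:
h = -11 (h = -3 - 8 = -11)
I(O, r) = r + 2*O
A(J) = J**(5/2)*(6 + J) (A(J) = ((J + 2*3)*sqrt(J))*J**2 = ((J + 6)*sqrt(J))*J**2 = ((6 + J)*sqrt(J))*J**2 = (sqrt(J)*(6 + J))*J**2 = J**(5/2)*(6 + J))
(A(0)*h)*2 = ((0**(5/2)*(6 + 0))*(-11))*2 = ((0*6)*(-11))*2 = (0*(-11))*2 = 0*2 = 0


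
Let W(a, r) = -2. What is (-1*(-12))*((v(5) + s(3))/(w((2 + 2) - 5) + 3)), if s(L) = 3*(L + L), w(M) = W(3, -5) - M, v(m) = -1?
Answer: 102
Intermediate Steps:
w(M) = -2 - M
s(L) = 6*L (s(L) = 3*(2*L) = 6*L)
(-1*(-12))*((v(5) + s(3))/(w((2 + 2) - 5) + 3)) = (-1*(-12))*((-1 + 6*3)/((-2 - ((2 + 2) - 5)) + 3)) = 12*((-1 + 18)/((-2 - (4 - 5)) + 3)) = 12*(17/((-2 - 1*(-1)) + 3)) = 12*(17/((-2 + 1) + 3)) = 12*(17/(-1 + 3)) = 12*(17/2) = 102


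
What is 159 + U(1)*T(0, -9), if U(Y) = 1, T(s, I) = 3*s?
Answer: 159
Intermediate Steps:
159 + U(1)*T(0, -9) = 159 + 1*(3*0) = 159 + 1*0 = 159 + 0 = 159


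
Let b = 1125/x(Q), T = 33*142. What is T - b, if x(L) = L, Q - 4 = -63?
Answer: 277599/59 ≈ 4705.1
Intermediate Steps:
Q = -59 (Q = 4 - 63 = -59)
T = 4686
b = -1125/59 (b = 1125/(-59) = 1125*(-1/59) = -1125/59 ≈ -19.068)
T - b = 4686 - 1*(-1125/59) = 4686 + 1125/59 = 277599/59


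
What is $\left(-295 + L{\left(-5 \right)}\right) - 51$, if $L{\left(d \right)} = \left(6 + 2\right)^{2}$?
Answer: $-282$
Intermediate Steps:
$L{\left(d \right)} = 64$ ($L{\left(d \right)} = 8^{2} = 64$)
$\left(-295 + L{\left(-5 \right)}\right) - 51 = \left(-295 + 64\right) - 51 = -231 - 51 = -282$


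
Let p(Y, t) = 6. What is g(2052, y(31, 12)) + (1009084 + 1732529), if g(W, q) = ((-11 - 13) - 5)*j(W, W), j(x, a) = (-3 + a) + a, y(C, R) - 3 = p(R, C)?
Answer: 2622684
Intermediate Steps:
y(C, R) = 9 (y(C, R) = 3 + 6 = 9)
j(x, a) = -3 + 2*a
g(W, q) = 87 - 58*W (g(W, q) = ((-11 - 13) - 5)*(-3 + 2*W) = (-24 - 5)*(-3 + 2*W) = -29*(-3 + 2*W) = 87 - 58*W)
g(2052, y(31, 12)) + (1009084 + 1732529) = (87 - 58*2052) + (1009084 + 1732529) = (87 - 119016) + 2741613 = -118929 + 2741613 = 2622684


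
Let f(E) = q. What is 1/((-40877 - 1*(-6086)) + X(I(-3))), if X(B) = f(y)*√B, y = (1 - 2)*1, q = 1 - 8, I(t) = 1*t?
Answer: I/(-34791*I + 7*√3) ≈ -2.8743e-5 + 1.0017e-8*I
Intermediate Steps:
I(t) = t
q = -7
y = -1 (y = -1*1 = -1)
f(E) = -7
X(B) = -7*√B
1/((-40877 - 1*(-6086)) + X(I(-3))) = 1/((-40877 - 1*(-6086)) - 7*I*√3) = 1/((-40877 + 6086) - 7*I*√3) = 1/(-34791 - 7*I*√3)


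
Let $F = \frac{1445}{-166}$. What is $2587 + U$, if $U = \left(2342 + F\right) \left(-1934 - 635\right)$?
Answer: $- \frac{994613621}{166} \approx -5.9916 \cdot 10^{6}$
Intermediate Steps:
$F = - \frac{1445}{166}$ ($F = 1445 \left(- \frac{1}{166}\right) = - \frac{1445}{166} \approx -8.7048$)
$U = - \frac{995043063}{166}$ ($U = \left(2342 - \frac{1445}{166}\right) \left(-1934 - 635\right) = \frac{387327}{166} \left(-2569\right) = - \frac{995043063}{166} \approx -5.9942 \cdot 10^{6}$)
$2587 + U = 2587 - \frac{995043063}{166} = - \frac{994613621}{166}$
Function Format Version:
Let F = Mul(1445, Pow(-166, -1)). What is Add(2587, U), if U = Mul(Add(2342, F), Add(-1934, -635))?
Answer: Rational(-994613621, 166) ≈ -5.9916e+6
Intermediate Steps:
F = Rational(-1445, 166) (F = Mul(1445, Rational(-1, 166)) = Rational(-1445, 166) ≈ -8.7048)
U = Rational(-995043063, 166) (U = Mul(Add(2342, Rational(-1445, 166)), Add(-1934, -635)) = Mul(Rational(387327, 166), -2569) = Rational(-995043063, 166) ≈ -5.9942e+6)
Add(2587, U) = Add(2587, Rational(-995043063, 166)) = Rational(-994613621, 166)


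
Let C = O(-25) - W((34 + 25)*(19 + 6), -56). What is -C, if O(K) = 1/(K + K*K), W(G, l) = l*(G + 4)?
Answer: -49694401/600 ≈ -82824.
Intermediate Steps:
W(G, l) = l*(4 + G)
O(K) = 1/(K + K²)
C = 49694401/600 (C = 1/((-25)*(1 - 25)) - (-56)*(4 + (34 + 25)*(19 + 6)) = -1/25/(-24) - (-56)*(4 + 59*25) = -1/25*(-1/24) - (-56)*(4 + 1475) = 1/600 - (-56)*1479 = 1/600 - 1*(-82824) = 1/600 + 82824 = 49694401/600 ≈ 82824.)
-C = -1*49694401/600 = -49694401/600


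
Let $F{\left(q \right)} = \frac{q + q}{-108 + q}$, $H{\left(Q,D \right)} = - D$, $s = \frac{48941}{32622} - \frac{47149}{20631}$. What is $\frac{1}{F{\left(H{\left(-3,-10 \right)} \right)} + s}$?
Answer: $- \frac{3664244402}{3624610807} \approx -1.0109$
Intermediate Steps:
$s = - \frac{58710323}{74780498}$ ($s = 48941 \cdot \frac{1}{32622} - \frac{47149}{20631} = \frac{48941}{32622} - \frac{47149}{20631} = - \frac{58710323}{74780498} \approx -0.7851$)
$F{\left(q \right)} = \frac{2 q}{-108 + q}$
$\frac{1}{F{\left(H{\left(-3,-10 \right)} \right)} + s} = \frac{1}{\frac{2 \left(\left(-1\right) \left(-10\right)\right)}{-108 - -10} - \frac{58710323}{74780498}} = \frac{1}{2 \cdot 10 \frac{1}{-108 + 10} - \frac{58710323}{74780498}} = \frac{1}{2 \cdot 10 \frac{1}{-98} - \frac{58710323}{74780498}} = \frac{1}{2 \cdot 10 \left(- \frac{1}{98}\right) - \frac{58710323}{74780498}} = \frac{1}{- \frac{10}{49} - \frac{58710323}{74780498}} = \frac{1}{- \frac{3624610807}{3664244402}} = - \frac{3664244402}{3624610807}$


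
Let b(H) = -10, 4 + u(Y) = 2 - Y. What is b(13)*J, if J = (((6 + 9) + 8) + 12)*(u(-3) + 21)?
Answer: -7700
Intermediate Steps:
u(Y) = -2 - Y (u(Y) = -4 + (2 - Y) = -2 - Y)
J = 770 (J = (((6 + 9) + 8) + 12)*((-2 - 1*(-3)) + 21) = ((15 + 8) + 12)*((-2 + 3) + 21) = (23 + 12)*(1 + 21) = 35*22 = 770)
b(13)*J = -10*770 = -7700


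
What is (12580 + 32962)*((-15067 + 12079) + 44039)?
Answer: 1869544642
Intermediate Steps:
(12580 + 32962)*((-15067 + 12079) + 44039) = 45542*(-2988 + 44039) = 45542*41051 = 1869544642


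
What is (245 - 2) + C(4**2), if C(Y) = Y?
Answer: 259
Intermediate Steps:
(245 - 2) + C(4**2) = (245 - 2) + 4**2 = 243 + 16 = 259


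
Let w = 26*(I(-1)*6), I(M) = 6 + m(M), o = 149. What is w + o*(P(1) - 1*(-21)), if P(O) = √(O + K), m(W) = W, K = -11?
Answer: 3909 + 149*I*√10 ≈ 3909.0 + 471.18*I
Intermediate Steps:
P(O) = √(-11 + O) (P(O) = √(O - 11) = √(-11 + O))
I(M) = 6 + M
w = 780 (w = 26*((6 - 1)*6) = 26*(5*6) = 26*30 = 780)
w + o*(P(1) - 1*(-21)) = 780 + 149*(√(-11 + 1) - 1*(-21)) = 780 + 149*(√(-10) + 21) = 780 + 149*(I*√10 + 21) = 780 + 149*(21 + I*√10) = 780 + (3129 + 149*I*√10) = 3909 + 149*I*√10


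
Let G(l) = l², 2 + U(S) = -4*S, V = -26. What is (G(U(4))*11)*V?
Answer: -92664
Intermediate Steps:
U(S) = -2 - 4*S
(G(U(4))*11)*V = ((-2 - 4*4)²*11)*(-26) = ((-2 - 16)²*11)*(-26) = ((-18)²*11)*(-26) = (324*11)*(-26) = 3564*(-26) = -92664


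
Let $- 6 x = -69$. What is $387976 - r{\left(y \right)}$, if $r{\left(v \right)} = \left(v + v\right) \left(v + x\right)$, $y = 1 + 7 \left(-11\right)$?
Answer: $378172$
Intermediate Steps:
$x = \frac{23}{2}$ ($x = \left(- \frac{1}{6}\right) \left(-69\right) = \frac{23}{2} \approx 11.5$)
$y = -76$ ($y = 1 - 77 = -76$)
$r{\left(v \right)} = 2 v \left(\frac{23}{2} + v\right)$ ($r{\left(v \right)} = \left(v + v\right) \left(v + \frac{23}{2}\right) = 2 v \left(\frac{23}{2} + v\right)$)
$387976 - r{\left(y \right)} = 387976 - - 76 \left(23 + 2 \left(-76\right)\right) = 387976 - - 76 \left(23 - 152\right) = 387976 - \left(-76\right) \left(-129\right) = 387976 - 9804 = 378172$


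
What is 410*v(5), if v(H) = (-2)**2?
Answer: 1640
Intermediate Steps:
v(H) = 4
410*v(5) = 410*4 = 1640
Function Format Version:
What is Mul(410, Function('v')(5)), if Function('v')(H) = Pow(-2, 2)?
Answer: 1640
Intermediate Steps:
Function('v')(H) = 4
Mul(410, Function('v')(5)) = Mul(410, 4) = 1640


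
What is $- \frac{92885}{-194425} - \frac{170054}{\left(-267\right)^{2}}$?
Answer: $- \frac{5288214037}{2772072765} \approx -1.9077$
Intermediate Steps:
$- \frac{92885}{-194425} - \frac{170054}{\left(-267\right)^{2}} = \left(-92885\right) \left(- \frac{1}{194425}\right) - \frac{170054}{71289} = \frac{18577}{38885} - \frac{170054}{71289} = - \frac{5288214037}{2772072765}$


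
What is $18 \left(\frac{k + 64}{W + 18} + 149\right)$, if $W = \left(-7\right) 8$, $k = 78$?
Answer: $\frac{49680}{19} \approx 2614.7$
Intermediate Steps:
$W = -56$
$18 \left(\frac{k + 64}{W + 18} + 149\right) = 18 \left(\frac{78 + 64}{-56 + 18} + 149\right) = 18 \left(\frac{142}{-38} + 149\right) = 18 \left(142 \left(- \frac{1}{38}\right) + 149\right) = 18 \left(- \frac{71}{19} + 149\right) = 18 \cdot \frac{2760}{19} = \frac{49680}{19}$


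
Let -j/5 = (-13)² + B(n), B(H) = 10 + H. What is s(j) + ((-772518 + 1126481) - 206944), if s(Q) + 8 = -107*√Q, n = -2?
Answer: 147011 - 107*I*√885 ≈ 1.4701e+5 - 3183.1*I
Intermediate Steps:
j = -885 (j = -5*((-13)² + (10 - 2)) = -5*(169 + 8) = -5*177 = -885)
s(Q) = -8 - 107*√Q
s(j) + ((-772518 + 1126481) - 206944) = (-8 - 107*I*√885) + ((-772518 + 1126481) - 206944) = (-8 - 107*I*√885) + (353963 - 206944) = (-8 - 107*I*√885) + 147019 = 147011 - 107*I*√885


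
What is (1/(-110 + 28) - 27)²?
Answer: 4906225/6724 ≈ 729.66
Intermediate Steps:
(1/(-110 + 28) - 27)² = (1/(-82) - 27)² = (-1/82 - 27)² = (-2215/82)² = 4906225/6724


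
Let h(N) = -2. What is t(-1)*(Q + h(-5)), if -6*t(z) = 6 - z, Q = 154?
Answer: -532/3 ≈ -177.33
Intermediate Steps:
t(z) = -1 + z/6 (t(z) = -(6 - z)/6 = -1 + z/6)
t(-1)*(Q + h(-5)) = (-1 + (⅙)*(-1))*(154 - 2) = (-1 - ⅙)*152 = -7/6*152 = -532/3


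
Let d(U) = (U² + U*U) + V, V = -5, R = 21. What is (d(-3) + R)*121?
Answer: 4114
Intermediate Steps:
d(U) = -5 + 2*U² (d(U) = (U² + U*U) - 5 = (U² + U²) - 5 = 2*U² - 5 = -5 + 2*U²)
(d(-3) + R)*121 = ((-5 + 2*(-3)²) + 21)*121 = ((-5 + 2*9) + 21)*121 = ((-5 + 18) + 21)*121 = (13 + 21)*121 = 34*121 = 4114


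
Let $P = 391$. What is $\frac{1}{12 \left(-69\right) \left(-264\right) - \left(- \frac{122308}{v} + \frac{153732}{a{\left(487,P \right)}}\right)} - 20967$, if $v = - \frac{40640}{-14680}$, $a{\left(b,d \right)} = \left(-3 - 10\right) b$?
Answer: $- \frac{8860572761830081}{422596115965} \approx -20967.0$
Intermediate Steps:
$a{\left(b,d \right)} = - 13 b$
$v = \frac{1016}{367}$ ($v = \left(-40640\right) \left(- \frac{1}{14680}\right) = \frac{1016}{367} \approx 2.7684$)
$\frac{1}{12 \left(-69\right) \left(-264\right) - \left(- \frac{122308}{v} + \frac{153732}{a{\left(487,P \right)}}\right)} - 20967 = \frac{1}{12 \left(-69\right) \left(-264\right) + \left(\frac{122308}{\frac{1016}{367}} - \frac{153732}{\left(-13\right) 487}\right)} - 20967 = \frac{1}{\left(-828\right) \left(-264\right) + \left(122308 \cdot \frac{367}{1016} - \frac{153732}{-6331}\right)} - 20967 = \frac{1}{218592 + \left(\frac{11221759}{254} - - \frac{153732}{6331}\right)} - 20967 = \frac{1}{218592 + \left(\frac{11221759}{254} + \frac{153732}{6331}\right)} - 20967 = \frac{1}{218592 + \frac{71084004157}{1608074}} - 20967 = \frac{1}{\frac{422596115965}{1608074}} - 20967 = \frac{1608074}{422596115965} - 20967 = - \frac{8860572761830081}{422596115965}$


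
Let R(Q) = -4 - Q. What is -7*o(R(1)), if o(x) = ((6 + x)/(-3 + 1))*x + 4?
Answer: -91/2 ≈ -45.500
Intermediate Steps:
o(x) = 4 + x*(-3 - x/2) (o(x) = ((6 + x)/(-2))*x + 4 = ((6 + x)*(-½))*x + 4 = (-3 - x/2)*x + 4 = x*(-3 - x/2) + 4 = 4 + x*(-3 - x/2))
-7*o(R(1)) = -7*(4 - 3*(-4 - 1*1) - (-4 - 1*1)²/2) = -7*(4 - 3*(-4 - 1) - (-4 - 1)²/2) = -7*(4 - 3*(-5) - ½*(-5)²) = -7*(4 + 15 - ½*25) = -7*(4 + 15 - 25/2) = -7*13/2 = -91/2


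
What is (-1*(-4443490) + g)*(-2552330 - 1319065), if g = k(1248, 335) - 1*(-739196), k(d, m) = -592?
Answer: -20061932801130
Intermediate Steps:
g = 738604 (g = -592 - 1*(-739196) = -592 + 739196 = 738604)
(-1*(-4443490) + g)*(-2552330 - 1319065) = (-1*(-4443490) + 738604)*(-2552330 - 1319065) = (4443490 + 738604)*(-3871395) = 5182094*(-3871395) = -20061932801130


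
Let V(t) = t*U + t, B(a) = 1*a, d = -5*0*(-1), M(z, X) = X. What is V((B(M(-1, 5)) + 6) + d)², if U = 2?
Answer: 1089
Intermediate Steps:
d = 0 (d = 0*(-1) = 0)
B(a) = a
V(t) = 3*t (V(t) = t*2 + t = 2*t + t = 3*t)
V((B(M(-1, 5)) + 6) + d)² = (3*((5 + 6) + 0))² = (3*(11 + 0))² = (3*11)² = 33² = 1089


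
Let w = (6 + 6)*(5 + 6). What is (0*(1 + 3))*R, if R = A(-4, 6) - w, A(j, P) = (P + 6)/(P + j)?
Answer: 0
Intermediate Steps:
A(j, P) = (6 + P)/(P + j)
w = 132 (w = 12*11 = 132)
R = -126 (R = (6 + 6)/(6 - 4) - 1*132 = 12/2 - 132 = (1/2)*12 - 132 = 6 - 132 = -126)
(0*(1 + 3))*R = (0*(1 + 3))*(-126) = (0*4)*(-126) = 0*(-126) = 0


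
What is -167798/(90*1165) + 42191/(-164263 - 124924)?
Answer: -26474363288/15160628475 ≈ -1.7463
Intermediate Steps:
-167798/(90*1165) + 42191/(-164263 - 124924) = -167798/104850 + 42191/(-289187) = -167798*1/104850 + 42191*(-1/289187) = -83899/52425 - 42191/289187 = -26474363288/15160628475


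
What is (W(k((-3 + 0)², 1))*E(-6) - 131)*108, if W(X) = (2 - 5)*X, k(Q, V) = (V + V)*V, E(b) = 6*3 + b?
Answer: -21924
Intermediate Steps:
E(b) = 18 + b
k(Q, V) = 2*V² (k(Q, V) = (2*V)*V = 2*V²)
W(X) = -3*X
(W(k((-3 + 0)², 1))*E(-6) - 131)*108 = ((-6*1²)*(18 - 6) - 131)*108 = (-6*12 - 131)*108 = (-72 - 131)*108 = -203*108 = -21924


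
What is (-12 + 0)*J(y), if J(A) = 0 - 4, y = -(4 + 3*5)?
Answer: 48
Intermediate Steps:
y = -19 (y = -(4 + 15) = -1*19 = -19)
J(A) = -4
(-12 + 0)*J(y) = (-12 + 0)*(-4) = -12*(-4) = 48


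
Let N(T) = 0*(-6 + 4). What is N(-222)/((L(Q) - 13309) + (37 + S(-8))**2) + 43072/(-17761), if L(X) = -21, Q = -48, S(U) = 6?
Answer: -43072/17761 ≈ -2.4251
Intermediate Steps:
N(T) = 0 (N(T) = 0*(-2) = 0)
N(-222)/((L(Q) - 13309) + (37 + S(-8))**2) + 43072/(-17761) = 0/((-21 - 13309) + (37 + 6)**2) + 43072/(-17761) = 0/(-13330 + 43**2) + 43072*(-1/17761) = 0/(-13330 + 1849) - 43072/17761 = 0/(-11481) - 43072/17761 = 0*(-1/11481) - 43072/17761 = 0 - 43072/17761 = -43072/17761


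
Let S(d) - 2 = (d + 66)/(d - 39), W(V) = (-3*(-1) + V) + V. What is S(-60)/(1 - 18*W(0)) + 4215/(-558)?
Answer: -274361/36146 ≈ -7.5904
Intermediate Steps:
W(V) = 3 + 2*V (W(V) = (3 + V) + V = 3 + 2*V)
S(d) = 2 + (66 + d)/(-39 + d) (S(d) = 2 + (d + 66)/(d - 39) = 2 + (66 + d)/(-39 + d))
S(-60)/(1 - 18*W(0)) + 4215/(-558) = (3*(-4 - 60)/(-39 - 60))/(1 - 18*(3 + 2*0)) + 4215/(-558) = (3*(-64)/(-99))/(1 - 18*(3 + 0)) + 4215*(-1/558) = (3*(-1/99)*(-64))/(1 - 18*3) - 1405/186 = 64/(33*(1 - 54)) - 1405/186 = (64/33)/(-53) - 1405/186 = (64/33)*(-1/53) - 1405/186 = -64/1749 - 1405/186 = -274361/36146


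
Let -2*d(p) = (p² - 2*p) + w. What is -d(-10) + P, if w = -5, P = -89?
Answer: -63/2 ≈ -31.500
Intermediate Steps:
d(p) = 5/2 + p - p²/2 (d(p) = -((p² - 2*p) - 5)/2 = -(-5 + p² - 2*p)/2 = 5/2 + p - p²/2)
-d(-10) + P = -(5/2 - 10 - ½*(-10)²) - 89 = -(5/2 - 10 - ½*100) - 89 = -(5/2 - 10 - 50) - 89 = -1*(-115/2) - 89 = 115/2 - 89 = -63/2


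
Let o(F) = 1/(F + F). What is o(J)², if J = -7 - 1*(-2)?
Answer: 1/100 ≈ 0.010000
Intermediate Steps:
J = -5 (J = -7 + 2 = -5)
o(F) = 1/(2*F)
o(J)² = ((½)/(-5))² = ((½)*(-⅕))² = (-⅒)² = 1/100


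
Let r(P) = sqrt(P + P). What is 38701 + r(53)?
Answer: 38701 + sqrt(106) ≈ 38711.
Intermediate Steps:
r(P) = sqrt(2)*sqrt(P) (r(P) = sqrt(2*P) = sqrt(2)*sqrt(P))
38701 + r(53) = 38701 + sqrt(2)*sqrt(53) = 38701 + sqrt(106)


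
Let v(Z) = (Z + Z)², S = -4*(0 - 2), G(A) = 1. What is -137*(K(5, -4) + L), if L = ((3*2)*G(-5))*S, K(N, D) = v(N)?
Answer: -20276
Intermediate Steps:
S = 8 (S = -4*(-2) = 8)
v(Z) = 4*Z² (v(Z) = (2*Z)² = 4*Z²)
K(N, D) = 4*N²
L = 48 (L = ((3*2)*1)*8 = (6*1)*8 = 6*8 = 48)
-137*(K(5, -4) + L) = -137*(4*5² + 48) = -137*(4*25 + 48) = -137*(100 + 48) = -137*148 = -20276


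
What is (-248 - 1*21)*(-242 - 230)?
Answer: 126968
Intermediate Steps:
(-248 - 1*21)*(-242 - 230) = (-248 - 21)*(-472) = -269*(-472) = 126968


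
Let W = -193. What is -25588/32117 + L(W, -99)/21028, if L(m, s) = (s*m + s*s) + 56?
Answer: 98043081/168839069 ≈ 0.58069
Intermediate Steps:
L(m, s) = 56 + s² + m*s (L(m, s) = (m*s + s²) + 56 = (s² + m*s) + 56 = 56 + s² + m*s)
-25588/32117 + L(W, -99)/21028 = -25588/32117 + (56 + (-99)² - 193*(-99))/21028 = -25588*1/32117 + (56 + 9801 + 19107)*(1/21028) = -25588/32117 + 28964*(1/21028) = -25588/32117 + 7241/5257 = 98043081/168839069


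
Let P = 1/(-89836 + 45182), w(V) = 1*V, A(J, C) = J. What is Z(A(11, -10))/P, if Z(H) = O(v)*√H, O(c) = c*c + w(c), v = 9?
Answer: -4018860*√11 ≈ -1.3329e+7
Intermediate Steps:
w(V) = V
O(c) = c + c² (O(c) = c*c + c = c² + c = c + c²)
P = -1/44654 (P = 1/(-44654) = -1/44654 ≈ -2.2394e-5)
Z(H) = 90*√H (Z(H) = (9*(1 + 9))*√H = (9*10)*√H = 90*√H)
Z(A(11, -10))/P = (90*√11)/(-1/44654) = (90*√11)*(-44654) = -4018860*√11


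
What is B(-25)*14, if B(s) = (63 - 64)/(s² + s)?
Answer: -7/300 ≈ -0.023333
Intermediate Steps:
B(s) = -1/(s + s²)
B(-25)*14 = -1/(-25*(1 - 25))*14 = -1*(-1/25)/(-24)*14 = -1*(-1/25)*(-1/24)*14 = -1/600*14 = -7/300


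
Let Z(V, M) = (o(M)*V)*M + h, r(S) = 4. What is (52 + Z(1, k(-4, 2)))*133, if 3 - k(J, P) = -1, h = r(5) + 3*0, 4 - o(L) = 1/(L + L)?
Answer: 19019/2 ≈ 9509.5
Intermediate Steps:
o(L) = 4 - 1/(2*L) (o(L) = 4 - 1/(L + L) = 4 - 1/(2*L))
h = 4 (h = 4 + 3*0 = 4 + 0 = 4)
k(J, P) = 4 (k(J, P) = 3 - 1*(-1) = 3 + 1 = 4)
Z(V, M) = 4 + M*V*(4 - 1/(2*M)) (Z(V, M) = ((4 - 1/(2*M))*V)*M + 4 = (V*(4 - 1/(2*M)))*M + 4 = M*V*(4 - 1/(2*M)) + 4 = 4 + M*V*(4 - 1/(2*M)))
(52 + Z(1, k(-4, 2)))*133 = (52 + (4 + (1/2)*1*(-1 + 8*4)))*133 = (52 + (4 + (1/2)*1*(-1 + 32)))*133 = (52 + (4 + (1/2)*1*31))*133 = (52 + (4 + 31/2))*133 = (52 + 39/2)*133 = (143/2)*133 = 19019/2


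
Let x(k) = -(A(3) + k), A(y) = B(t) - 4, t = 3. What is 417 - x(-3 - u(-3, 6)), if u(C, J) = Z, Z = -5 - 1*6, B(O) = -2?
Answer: 419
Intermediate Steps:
Z = -11 (Z = -5 - 6 = -11)
u(C, J) = -11
A(y) = -6 (A(y) = -2 - 4 = -6)
x(k) = 6 - k (x(k) = -(-6 + k) = 6 - k)
417 - x(-3 - u(-3, 6)) = 417 - (6 - (-3 - 1*(-11))) = 417 - (6 - (-3 + 11)) = 417 - (6 - 1*8) = 417 - (6 - 8) = 417 - 1*(-2) = 417 + 2 = 419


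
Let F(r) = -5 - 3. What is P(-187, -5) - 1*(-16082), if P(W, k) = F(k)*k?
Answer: 16122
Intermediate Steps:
F(r) = -8
P(W, k) = -8*k
P(-187, -5) - 1*(-16082) = -8*(-5) - 1*(-16082) = 40 + 16082 = 16122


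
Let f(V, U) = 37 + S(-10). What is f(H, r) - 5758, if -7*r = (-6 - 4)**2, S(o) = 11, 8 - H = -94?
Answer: -5710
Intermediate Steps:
H = 102 (H = 8 - 1*(-94) = 8 + 94 = 102)
r = -100/7 (r = -(-6 - 4)**2/7 = -1/7*(-10)**2 = -1/7*100 = -100/7 ≈ -14.286)
f(V, U) = 48 (f(V, U) = 37 + 11 = 48)
f(H, r) - 5758 = 48 - 5758 = -5710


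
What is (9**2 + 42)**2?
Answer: 15129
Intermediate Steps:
(9**2 + 42)**2 = (81 + 42)**2 = 123**2 = 15129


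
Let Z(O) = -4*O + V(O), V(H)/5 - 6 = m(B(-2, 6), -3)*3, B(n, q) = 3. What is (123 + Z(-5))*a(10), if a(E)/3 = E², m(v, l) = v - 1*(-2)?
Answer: 74400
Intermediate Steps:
m(v, l) = 2 + v (m(v, l) = v + 2 = 2 + v)
V(H) = 105 (V(H) = 30 + 5*((2 + 3)*3) = 30 + 5*(5*3) = 30 + 5*15 = 30 + 75 = 105)
Z(O) = 105 - 4*O (Z(O) = -4*O + 105 = 105 - 4*O)
a(E) = 3*E²
(123 + Z(-5))*a(10) = (123 + (105 - 4*(-5)))*(3*10²) = (123 + (105 + 20))*(3*100) = (123 + 125)*300 = 248*300 = 74400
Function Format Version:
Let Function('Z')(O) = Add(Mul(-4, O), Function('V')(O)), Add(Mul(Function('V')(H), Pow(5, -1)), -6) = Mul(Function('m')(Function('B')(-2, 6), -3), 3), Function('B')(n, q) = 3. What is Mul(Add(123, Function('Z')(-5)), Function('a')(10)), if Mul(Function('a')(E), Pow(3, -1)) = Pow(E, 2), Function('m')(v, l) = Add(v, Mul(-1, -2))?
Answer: 74400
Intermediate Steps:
Function('m')(v, l) = Add(2, v) (Function('m')(v, l) = Add(v, 2) = Add(2, v))
Function('V')(H) = 105 (Function('V')(H) = Add(30, Mul(5, Mul(Add(2, 3), 3))) = Add(30, Mul(5, Mul(5, 3))) = Add(30, Mul(5, 15)) = Add(30, 75) = 105)
Function('Z')(O) = Add(105, Mul(-4, O)) (Function('Z')(O) = Add(Mul(-4, O), 105) = Add(105, Mul(-4, O)))
Function('a')(E) = Mul(3, Pow(E, 2))
Mul(Add(123, Function('Z')(-5)), Function('a')(10)) = Mul(Add(123, Add(105, Mul(-4, -5))), Mul(3, Pow(10, 2))) = Mul(Add(123, Add(105, 20)), Mul(3, 100)) = Mul(Add(123, 125), 300) = Mul(248, 300) = 74400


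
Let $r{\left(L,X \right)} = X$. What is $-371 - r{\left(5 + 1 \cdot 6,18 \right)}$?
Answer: $-389$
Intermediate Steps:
$-371 - r{\left(5 + 1 \cdot 6,18 \right)} = -371 - 18 = -389$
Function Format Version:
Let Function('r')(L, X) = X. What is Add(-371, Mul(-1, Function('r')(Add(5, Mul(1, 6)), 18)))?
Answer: -389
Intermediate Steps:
Add(-371, Mul(-1, Function('r')(Add(5, Mul(1, 6)), 18))) = Add(-371, Mul(-1, 18)) = Add(-371, -18) = -389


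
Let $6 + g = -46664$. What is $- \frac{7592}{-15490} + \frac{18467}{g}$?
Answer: $\frac{6826481}{72291830} \approx 0.094429$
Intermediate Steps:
$g = -46670$ ($g = -6 - 46664 = -46670$)
$- \frac{7592}{-15490} + \frac{18467}{g} = - \frac{7592}{-15490} + \frac{18467}{-46670} = \left(-7592\right) \left(- \frac{1}{15490}\right) + 18467 \left(- \frac{1}{46670}\right) = \frac{3796}{7745} - \frac{18467}{46670} = \frac{6826481}{72291830}$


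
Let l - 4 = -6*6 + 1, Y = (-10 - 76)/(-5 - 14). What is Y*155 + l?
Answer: 12741/19 ≈ 670.58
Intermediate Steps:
Y = 86/19 (Y = -86/(-19) = -86*(-1/19) = 86/19 ≈ 4.5263)
l = -31 (l = 4 + (-6*6 + 1) = 4 + (-36 + 1) = 4 - 35 = -31)
Y*155 + l = (86/19)*155 - 31 = 13330/19 - 31 = 12741/19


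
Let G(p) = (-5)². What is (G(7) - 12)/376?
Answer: 13/376 ≈ 0.034574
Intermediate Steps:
G(p) = 25
(G(7) - 12)/376 = (25 - 12)/376 = 13*(1/376) = 13/376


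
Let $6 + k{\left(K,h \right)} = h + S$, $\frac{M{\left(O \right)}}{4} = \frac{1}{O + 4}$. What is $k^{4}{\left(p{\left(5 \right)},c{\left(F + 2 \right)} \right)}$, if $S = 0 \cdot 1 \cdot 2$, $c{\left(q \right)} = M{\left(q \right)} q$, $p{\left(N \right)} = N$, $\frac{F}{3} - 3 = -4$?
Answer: $\frac{234256}{81} \approx 2892.1$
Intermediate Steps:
$M{\left(O \right)} = \frac{4}{4 + O}$ ($M{\left(O \right)} = \frac{4}{O + 4} = \frac{4}{4 + O}$)
$F = -3$ ($F = 9 + 3 \left(-4\right) = 9 - 12 = -3$)
$c{\left(q \right)} = \frac{4 q}{4 + q}$ ($c{\left(q \right)} = \frac{4}{4 + q} q = \frac{4 q}{4 + q}$)
$S = 0$ ($S = 0 \cdot 2 = 0$)
$k{\left(K,h \right)} = -6 + h$ ($k{\left(K,h \right)} = -6 + \left(h + 0\right) = -6 + h$)
$k^{4}{\left(p{\left(5 \right)},c{\left(F + 2 \right)} \right)} = \left(-6 + \frac{4 \left(-3 + 2\right)}{4 + \left(-3 + 2\right)}\right)^{4} = \left(-6 + 4 \left(-1\right) \frac{1}{4 - 1}\right)^{4} = \left(-6 + 4 \left(-1\right) \frac{1}{3}\right)^{4} = \left(-6 - \frac{4}{3}\right)^{4} = \left(- \frac{22}{3}\right)^{4} = \frac{234256}{81}$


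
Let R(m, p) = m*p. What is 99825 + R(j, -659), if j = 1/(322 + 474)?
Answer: 79460041/796 ≈ 99824.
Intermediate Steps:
j = 1/796 ≈ 0.0012563
99825 + R(j, -659) = 99825 + (1/796)*(-659) = 99825 - 659/796 = 79460041/796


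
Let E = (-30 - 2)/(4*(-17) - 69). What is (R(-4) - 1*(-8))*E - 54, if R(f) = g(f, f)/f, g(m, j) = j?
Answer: -7110/137 ≈ -51.898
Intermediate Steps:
R(f) = 1 (R(f) = f/f = 1)
E = 32/137 (E = -32/(-68 - 69) = -32/(-137) = -32*(-1/137) = 32/137 ≈ 0.23358)
(R(-4) - 1*(-8))*E - 54 = (1 - 1*(-8))*(32/137) - 54 = (1 + 8)*(32/137) - 54 = 9*(32/137) - 54 = 288/137 - 54 = -7110/137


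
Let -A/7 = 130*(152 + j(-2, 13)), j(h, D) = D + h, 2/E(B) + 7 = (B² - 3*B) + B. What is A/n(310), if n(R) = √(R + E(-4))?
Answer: -74165*√22406/1318 ≈ -8423.0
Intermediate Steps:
E(B) = 2/(-7 + B² - 2*B) (E(B) = 2/(-7 + ((B² - 3*B) + B)) = 2/(-7 + (B² - 2*B)) = 2/(-7 + B² - 2*B))
n(R) = √(2/17 + R) (n(R) = √(R + 2/(-7 + (-4)² - 2*(-4))) = √(R + 2/(-7 + 16 + 8)) = √(R + 2/17) = √(2/17 + R))
A = -148330 (A = -910*(152 + (13 - 2)) = -910*(152 + 11) = -910*163 = -7*21190 = -148330)
A/n(310) = -148330*17/√(34 + 289*310) = -148330*17/√(34 + 89590) = -148330*√22406/2636 = -74165*√22406/1318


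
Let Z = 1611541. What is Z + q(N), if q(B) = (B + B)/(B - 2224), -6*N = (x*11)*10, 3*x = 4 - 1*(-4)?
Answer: 4120710447/2557 ≈ 1.6115e+6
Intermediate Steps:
x = 8/3 (x = (4 - 1*(-4))/3 = (4 + 4)/3 = (⅓)*8 = 8/3 ≈ 2.6667)
N = -440/9 (N = -(8/3)*11*10/6 = -44*10/9 = -⅙*880/3 = -440/9 ≈ -48.889)
q(B) = 2*B/(-2224 + B) (q(B) = (2*B)/(-2224 + B) = 2*B/(-2224 + B))
Z + q(N) = 1611541 + 2*(-440/9)/(-2224 - 440/9) = 1611541 + 2*(-440/9)/(-20456/9) = 1611541 + 2*(-440/9)*(-9/20456) = 1611541 + 110/2557 = 4120710447/2557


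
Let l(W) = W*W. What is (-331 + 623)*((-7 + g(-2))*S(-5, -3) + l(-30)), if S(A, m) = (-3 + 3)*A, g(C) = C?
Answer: 262800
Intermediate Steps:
l(W) = W²
S(A, m) = 0 (S(A, m) = 0*A = 0)
(-331 + 623)*((-7 + g(-2))*S(-5, -3) + l(-30)) = (-331 + 623)*((-7 - 2)*0 + (-30)²) = 292*(-9*0 + 900) = 292*(0 + 900) = 292*900 = 262800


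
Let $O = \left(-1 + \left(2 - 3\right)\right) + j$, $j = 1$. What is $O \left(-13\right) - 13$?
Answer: $0$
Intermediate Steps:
$O = -1$ ($O = \left(-1 + \left(2 - 3\right)\right) + 1 = \left(-1 - 1\right) + 1 = -2 + 1 = -1$)
$O \left(-13\right) - 13 = \left(-1\right) \left(-13\right) - 13 = 13 - 13 = 0$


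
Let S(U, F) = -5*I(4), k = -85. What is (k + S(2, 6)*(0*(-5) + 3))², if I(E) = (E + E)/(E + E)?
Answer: 10000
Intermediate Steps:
I(E) = 1 (I(E) = (2*E)/((2*E)) = (2*E)*(1/(2*E)) = 1)
S(U, F) = -5 (S(U, F) = -5*1 = -5)
(k + S(2, 6)*(0*(-5) + 3))² = (-85 - 5*(0*(-5) + 3))² = (-85 - 5*(0 + 3))² = (-85 - 5*3)² = (-85 - 15)² = (-100)² = 10000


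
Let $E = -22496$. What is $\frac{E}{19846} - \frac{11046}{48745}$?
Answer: $- \frac{657893218}{483696635} \approx -1.3601$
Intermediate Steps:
$\frac{E}{19846} - \frac{11046}{48745} = - \frac{22496}{19846} - \frac{11046}{48745} = \left(-22496\right) \frac{1}{19846} - \frac{11046}{48745} = - \frac{11248}{9923} - \frac{11046}{48745} = - \frac{657893218}{483696635}$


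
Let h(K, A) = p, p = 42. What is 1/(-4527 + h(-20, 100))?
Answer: -1/4485 ≈ -0.00022297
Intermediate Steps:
h(K, A) = 42
1/(-4527 + h(-20, 100)) = 1/(-4527 + 42) = 1/(-4485) = -1/4485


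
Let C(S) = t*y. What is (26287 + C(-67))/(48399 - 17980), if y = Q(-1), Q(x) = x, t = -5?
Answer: 26292/30419 ≈ 0.86433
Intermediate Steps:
y = -1
C(S) = 5 (C(S) = -5*(-1) = 5)
(26287 + C(-67))/(48399 - 17980) = (26287 + 5)/(48399 - 17980) = 26292/30419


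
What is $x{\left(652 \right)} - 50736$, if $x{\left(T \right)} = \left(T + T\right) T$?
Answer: $799472$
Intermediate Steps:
$x{\left(T \right)} = 2 T^{2}$ ($x{\left(T \right)} = 2 T T = 2 T^{2}$)
$x{\left(652 \right)} - 50736 = 2 \cdot 652^{2} - 50736 = 2 \cdot 425104 - 50736 = 850208 - 50736 = 799472$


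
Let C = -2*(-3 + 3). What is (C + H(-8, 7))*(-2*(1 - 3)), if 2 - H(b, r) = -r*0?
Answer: 8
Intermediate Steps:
H(b, r) = 2 (H(b, r) = 2 - (-r)*0 = 2 - 1*0 = 2 + 0 = 2)
C = 0 (C = -2*0 = 0)
(C + H(-8, 7))*(-2*(1 - 3)) = (0 + 2)*(-2*(1 - 3)) = 2*(-2*(-2)) = 2*4 = 8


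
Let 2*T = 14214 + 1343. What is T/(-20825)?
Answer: -15557/41650 ≈ -0.37352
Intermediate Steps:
T = 15557/2 (T = (14214 + 1343)/2 = (1/2)*15557 = 15557/2 ≈ 7778.5)
T/(-20825) = (15557/2)/(-20825) = (15557/2)*(-1/20825) = -15557/41650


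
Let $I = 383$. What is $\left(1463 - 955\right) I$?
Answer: $194564$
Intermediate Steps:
$\left(1463 - 955\right) I = \left(1463 - 955\right) 383 = 508 \cdot 383 = 194564$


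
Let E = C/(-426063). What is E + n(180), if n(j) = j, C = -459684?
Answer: 25717008/142021 ≈ 181.08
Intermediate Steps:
E = 153228/142021 (E = -459684/(-426063) = -459684*(-1/426063) = 153228/142021 ≈ 1.0789)
E + n(180) = 153228/142021 + 180 = 25717008/142021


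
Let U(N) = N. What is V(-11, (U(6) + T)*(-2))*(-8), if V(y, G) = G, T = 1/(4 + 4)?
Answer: 98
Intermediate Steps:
T = 1/8 ≈ 0.12500
V(-11, (U(6) + T)*(-2))*(-8) = ((6 + 1/8)*(-2))*(-8) = ((49/8)*(-2))*(-8) = -49/4*(-8) = 98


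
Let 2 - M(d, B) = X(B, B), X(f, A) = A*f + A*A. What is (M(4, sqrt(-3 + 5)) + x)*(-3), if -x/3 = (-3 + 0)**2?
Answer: 87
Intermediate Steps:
x = -27 (x = -3*(-3 + 0)**2 = -3*(-3)**2 = -3*9 = -27)
X(f, A) = A**2 + A*f (X(f, A) = A*f + A**2 = A**2 + A*f)
M(d, B) = 2 - 2*B**2 (M(d, B) = 2 - B*(B + B) = 2 - B*2*B = 2 - 2*B**2)
(M(4, sqrt(-3 + 5)) + x)*(-3) = ((2 - 2*(sqrt(-3 + 5))**2) - 27)*(-3) = ((2 - 2*(sqrt(2))**2) - 27)*(-3) = ((2 - 2*2) - 27)*(-3) = ((2 - 4) - 27)*(-3) = (-2 - 27)*(-3) = -29*(-3) = 87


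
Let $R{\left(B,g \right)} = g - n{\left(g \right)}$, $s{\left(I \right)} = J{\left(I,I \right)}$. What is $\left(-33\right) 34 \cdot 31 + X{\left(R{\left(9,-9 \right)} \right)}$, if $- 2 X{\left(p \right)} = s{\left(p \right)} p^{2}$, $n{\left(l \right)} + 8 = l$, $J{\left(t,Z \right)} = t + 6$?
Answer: $-35230$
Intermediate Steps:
$J{\left(t,Z \right)} = 6 + t$
$s{\left(I \right)} = 6 + I$
$n{\left(l \right)} = -8 + l$
$R{\left(B,g \right)} = 8$ ($R{\left(B,g \right)} = g - \left(-8 + g\right) = 8$)
$X{\left(p \right)} = - \frac{p^{2} \left(6 + p\right)}{2}$ ($X{\left(p \right)} = - \frac{\left(6 + p\right) p^{2}}{2} = - \frac{p^{2} \left(6 + p\right)}{2}$)
$\left(-33\right) 34 \cdot 31 + X{\left(R{\left(9,-9 \right)} \right)} = \left(-33\right) 34 \cdot 31 + \frac{8^{2} \left(-6 - 8\right)}{2} = \left(-1122\right) 31 + \frac{1}{2} \cdot 64 \left(-6 - 8\right) = -34782 + \frac{1}{2} \cdot 64 \left(-14\right) = -34782 - 448 = -35230$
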